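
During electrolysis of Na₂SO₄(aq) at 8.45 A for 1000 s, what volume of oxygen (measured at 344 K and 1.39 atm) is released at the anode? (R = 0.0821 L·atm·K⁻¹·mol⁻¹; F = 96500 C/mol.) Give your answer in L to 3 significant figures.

0.445 L

Q = It = 8.45 × 1000 = 8450 C
n(e⁻) = 8450 / 96500 = 0.08756 mol
2H₂O → O₂ + 4H⁺ + 4e⁻, so n(O₂) = 0.08756 / 4 = 0.02189 mol
V = nRT/P = 0.02189 × 0.0821 × 344 / 1.39 = 0.4448 L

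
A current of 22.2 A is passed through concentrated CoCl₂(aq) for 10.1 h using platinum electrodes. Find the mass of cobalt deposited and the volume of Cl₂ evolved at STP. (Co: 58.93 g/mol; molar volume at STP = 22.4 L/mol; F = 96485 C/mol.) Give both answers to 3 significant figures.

247 g Co; 93.7 L Cl₂

Q = 22.2 × 36360 = 8.072×10^5 C; n(e⁻) = 8.072×10^5 / 96485 = 8.366 mol
Cathode: Co²⁺ + 2e⁻ → Co → n(Co) = 8.366/2 = 4.183 mol → 247 g
Anode: 2Cl⁻ → Cl₂ + 2e⁻ → n(Cl₂) = 8.366/2 = 4.183 mol → 93.7 L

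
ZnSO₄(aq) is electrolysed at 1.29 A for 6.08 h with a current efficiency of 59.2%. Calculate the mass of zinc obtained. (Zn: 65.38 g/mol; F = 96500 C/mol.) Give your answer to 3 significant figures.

5.66 g

Q = 1.29 × 21888 = 28240 C
n(e⁻) = 28240 / 96500 = 0.2926 mol
Zn²⁺ + 2e⁻ → Zn, so theoretical m(Zn) = 0.1463 × 65.38 = 9.565 g
Actual mass = 59.2% × 9.565 = 5.66 g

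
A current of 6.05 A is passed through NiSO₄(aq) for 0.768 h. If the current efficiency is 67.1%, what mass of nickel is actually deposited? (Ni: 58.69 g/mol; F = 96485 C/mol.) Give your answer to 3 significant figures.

Q = 6.05 × 2764.8 = 16730 C
n(e⁻) = 16730 / 96485 = 0.1734 mol
Ni²⁺ + 2e⁻ → Ni, so theoretical m(Ni) = 0.08670 × 58.69 = 5.088 g
Actual mass = 67.1% × 5.088 = 3.41 g

3.41 g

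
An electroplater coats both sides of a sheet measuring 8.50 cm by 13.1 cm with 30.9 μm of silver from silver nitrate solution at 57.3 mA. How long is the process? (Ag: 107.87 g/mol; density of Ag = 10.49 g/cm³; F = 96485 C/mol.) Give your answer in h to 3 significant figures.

31.3 h

Plated area = 2 × 8.50 × 13.1 = 222.7 cm²
Volume = 222.7 × 30.9×10⁻⁴ cm = 0.6881 cm³
m(Ag) = 0.6881 × 10.49 = 7.218 g
n(Ag) = 7.218 / 107.87 = 0.06691 mol; n(e⁻) = 0.06691 mol
Q = 0.06691 × 96485 = 6456 C
t = 6456 / 0.0573 = 1.127×10^5 s = 31.3 h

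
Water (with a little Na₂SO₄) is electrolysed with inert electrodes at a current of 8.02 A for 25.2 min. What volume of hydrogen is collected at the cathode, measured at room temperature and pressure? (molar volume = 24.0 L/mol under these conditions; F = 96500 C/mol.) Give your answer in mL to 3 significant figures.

Charge passed = 8.02 × 1512 = 12130 C
Moles of electrons = 12130 / 96500 = 0.1257 mol
2H⁺ + 2e⁻ → H₂, so n(H₂) = 0.1257 / 2 = 0.06285 mol
V = 0.06285 × 24.0 = 1.508 L
= 1510 mL

1510 mL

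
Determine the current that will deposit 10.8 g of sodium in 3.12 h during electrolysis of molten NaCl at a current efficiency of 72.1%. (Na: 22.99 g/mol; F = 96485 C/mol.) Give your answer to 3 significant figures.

5.60 A

n(Na) = 10.8 / 22.99 = 0.4698 mol
Na⁺ + e⁻ → Na, so n(e⁻) = 0.4698 mol
Q = 0.4698 × 96485 / 0.721 = 62870 C
I = Q / t = 62870 / 11232 s = 5.60 A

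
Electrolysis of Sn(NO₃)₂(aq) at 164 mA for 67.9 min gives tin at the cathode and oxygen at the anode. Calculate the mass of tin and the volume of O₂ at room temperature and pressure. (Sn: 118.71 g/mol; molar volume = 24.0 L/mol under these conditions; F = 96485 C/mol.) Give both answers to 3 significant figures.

0.411 g Sn; 0.0415 L O₂

Q = 0.164 × 4074 = 668.1 C; n(e⁻) = 668.1 / 96485 = 0.006924 mol
Cathode: Sn²⁺ + 2e⁻ → Sn → n(Sn) = 0.006924/2 = 0.003462 mol → 0.411 g
Anode: 2H₂O → O₂ + 4H⁺ + 4e⁻ → n(O₂) = 0.006924/4 = 0.001731 mol → 0.0415 L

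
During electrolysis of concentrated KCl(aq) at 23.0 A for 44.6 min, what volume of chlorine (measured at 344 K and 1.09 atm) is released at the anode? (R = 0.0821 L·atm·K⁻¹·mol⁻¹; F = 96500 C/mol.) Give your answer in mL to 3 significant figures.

8260 mL

Q = It = 23.0 × 2676 = 61550 C
Moles of electrons = 61550 / 96500 = 0.6378 mol
2Cl⁻ → Cl₂ + 2e⁻, so n(Cl₂) = 0.6378 / 2 = 0.3189 mol
V = nRT/P = 0.3189 × 0.0821 × 344 / 1.09 = 8.263 L
= 8260 mL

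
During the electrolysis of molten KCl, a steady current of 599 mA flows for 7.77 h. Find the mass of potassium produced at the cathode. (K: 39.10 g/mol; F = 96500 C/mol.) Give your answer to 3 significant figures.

Q = It = 0.599 × 27972 = 16760 C
Moles of electrons = 16760 / 96500 = 0.1737 mol
K⁺ + e⁻ → K, so n(K) = 0.1737 mol
m = 0.1737 × 39.10 = 6.79 g

6.79 g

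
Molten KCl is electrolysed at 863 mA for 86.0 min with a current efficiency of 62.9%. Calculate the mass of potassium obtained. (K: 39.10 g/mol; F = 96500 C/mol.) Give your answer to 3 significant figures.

Q = 0.863 × 5160 = 4453 C
n(e⁻) = 4453 / 96500 = 0.04615 mol
K⁺ + e⁻ → K, so theoretical m(K) = 0.04615 × 39.10 = 1.804 g
Actual mass = 62.9% × 1.804 = 1.13 g

1.13 g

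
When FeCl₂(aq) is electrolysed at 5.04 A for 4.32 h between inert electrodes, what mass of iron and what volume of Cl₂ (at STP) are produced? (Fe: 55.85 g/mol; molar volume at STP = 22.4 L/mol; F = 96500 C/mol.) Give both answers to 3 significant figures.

22.7 g Fe; 9.10 L Cl₂

Q = 5.04 × 15552 = 78380 C; n(e⁻) = 78380 / 96500 = 0.8122 mol
Cathode: Fe²⁺ + 2e⁻ → Fe → n(Fe) = 0.8122/2 = 0.4061 mol → 22.7 g
Anode: 2Cl⁻ → Cl₂ + 2e⁻ → n(Cl₂) = 0.8122/2 = 0.4061 mol → 9.10 L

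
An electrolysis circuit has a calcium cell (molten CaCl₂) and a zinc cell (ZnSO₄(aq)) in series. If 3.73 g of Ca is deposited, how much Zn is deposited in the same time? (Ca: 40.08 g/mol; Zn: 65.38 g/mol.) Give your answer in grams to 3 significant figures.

6.08 g

n(Ca) = 3.73 / 40.08 = 0.09306 mol
Ca²⁺ + 2e⁻ → Ca, so n(e⁻) = 2 × 0.09306 = 0.1861 mol
In series, the same 0.1861 mol of electrons flows through the second cell.
Zn²⁺ + 2e⁻ → Zn, so n(Zn) = 0.1861 / 2 = 0.09305 mol
m(Zn) = 0.09305 × 65.38 = 6.08 g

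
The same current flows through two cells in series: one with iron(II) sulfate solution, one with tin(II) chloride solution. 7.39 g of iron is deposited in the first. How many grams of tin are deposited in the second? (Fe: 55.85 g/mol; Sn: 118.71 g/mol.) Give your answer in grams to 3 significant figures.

15.7 g

n(Fe) = 7.39 / 55.85 = 0.1323 mol
Fe²⁺ + 2e⁻ → Fe, so n(e⁻) = 2 × 0.1323 = 0.2646 mol
Same current for the same time ⇒ same n(e⁻) = 0.2646 mol in both cells.
Sn²⁺ + 2e⁻ → Sn, so n(Sn) = 0.2646 / 2 = 0.1323 mol
m(Sn) = 0.1323 × 118.71 = 15.7 g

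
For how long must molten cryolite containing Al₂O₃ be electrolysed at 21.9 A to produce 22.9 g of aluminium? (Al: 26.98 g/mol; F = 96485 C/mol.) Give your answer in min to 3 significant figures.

187 min

n(Al) = 22.9 / 26.98 = 0.8488 mol
Al³⁺ + 3e⁻ → Al, so n(e⁻) = 3 × 0.8488 = 2.546 mol
Q = 2.546 × 96485 = 2.457×10^5 C
t = Q / I = 2.457×10^5 / 21.9 = 11220 s = 187 min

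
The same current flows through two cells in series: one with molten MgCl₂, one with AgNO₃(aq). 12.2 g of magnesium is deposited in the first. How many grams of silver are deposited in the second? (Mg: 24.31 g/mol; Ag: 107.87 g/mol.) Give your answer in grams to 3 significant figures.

108 g

n(Mg) = 12.2 / 24.31 = 0.5019 mol
Mg²⁺ + 2e⁻ → Mg, so n(e⁻) = 2 × 0.5019 = 1.004 mol
In series, the same 1.004 mol of electrons flows through the second cell.
Ag⁺ + e⁻ → Ag, so n(Ag) = 1.004 mol
m(Ag) = 1.004 × 107.87 = 108 g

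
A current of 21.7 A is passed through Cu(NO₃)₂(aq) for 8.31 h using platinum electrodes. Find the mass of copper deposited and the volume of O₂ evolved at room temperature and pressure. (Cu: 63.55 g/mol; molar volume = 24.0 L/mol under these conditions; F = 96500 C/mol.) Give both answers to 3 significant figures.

Q = 21.7 × 29916 = 6.492×10^5 C; n(e⁻) = 6.492×10^5 / 96500 = 6.727 mol
Cathode: Cu²⁺ + 2e⁻ → Cu → n(Cu) = 6.727/2 = 3.364 mol → 214 g
Anode: 2H₂O → O₂ + 4H⁺ + 4e⁻ → n(O₂) = 6.727/4 = 1.682 mol → 40.4 L

214 g Cu; 40.4 L O₂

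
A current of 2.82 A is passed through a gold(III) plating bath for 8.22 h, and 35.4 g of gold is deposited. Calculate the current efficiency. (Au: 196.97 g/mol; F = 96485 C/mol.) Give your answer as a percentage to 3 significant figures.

Q = 2.82 × 29592 = 83450 C
n(e⁻) = 83450 / 96485 = 0.8649 mol
Au³⁺ + 3e⁻ → Au, so theoretical n(Au) = 0.2883 mol → 56.79 g
Efficiency = 35.4 / 56.79 = 0.6233 = 62.3%

62.3%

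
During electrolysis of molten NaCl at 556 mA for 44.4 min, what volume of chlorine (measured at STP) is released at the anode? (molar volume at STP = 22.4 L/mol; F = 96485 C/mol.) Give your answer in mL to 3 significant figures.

172 mL

Q = It = 0.556 × 2664 = 1481 C
Moles of electrons = 1481 / 96485 = 0.01535 mol
2Cl⁻ → Cl₂ + 2e⁻, so n(Cl₂) = 0.01535 / 2 = 0.007675 mol
V = 0.007675 × 22.4 = 0.1719 L
= 172 mL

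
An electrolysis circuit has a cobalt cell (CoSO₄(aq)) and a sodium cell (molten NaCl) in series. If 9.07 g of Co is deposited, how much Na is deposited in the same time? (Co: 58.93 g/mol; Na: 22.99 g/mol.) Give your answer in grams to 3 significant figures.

n(Co) = 9.07 / 58.93 = 0.1539 mol
Co²⁺ + 2e⁻ → Co, so n(e⁻) = 2 × 0.1539 = 0.3078 mol
In series, the same 0.3078 mol of electrons flows through the second cell.
Na⁺ + e⁻ → Na, so n(Na) = 0.3078 mol
m(Na) = 0.3078 × 22.99 = 7.08 g

7.08 g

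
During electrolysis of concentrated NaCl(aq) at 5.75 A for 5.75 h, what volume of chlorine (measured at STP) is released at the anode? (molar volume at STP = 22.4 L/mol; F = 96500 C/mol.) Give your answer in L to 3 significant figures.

Q = 5.75 A × 20700 s = 1.190×10^5 C
Moles of electrons = 1.190×10^5 / 96500 = 1.233 mol
2Cl⁻ → Cl₂ + 2e⁻, so n(Cl₂) = 1.233 / 2 = 0.6165 mol
V = 0.6165 × 22.4 = 13.81 L

13.8 L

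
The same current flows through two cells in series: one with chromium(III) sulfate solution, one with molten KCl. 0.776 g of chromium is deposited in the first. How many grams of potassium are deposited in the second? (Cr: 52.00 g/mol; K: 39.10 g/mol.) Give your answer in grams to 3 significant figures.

n(Cr) = 0.776 / 52.00 = 0.01492 mol
Cr³⁺ + 3e⁻ → Cr, so n(e⁻) = 3 × 0.01492 = 0.04476 mol
The cells are in series, so the same charge (and hence the same n(e⁻) = 0.04476 mol) passes through both.
K⁺ + e⁻ → K, so n(K) = 0.04476 mol
m(K) = 0.04476 × 39.10 = 1.75 g

1.75 g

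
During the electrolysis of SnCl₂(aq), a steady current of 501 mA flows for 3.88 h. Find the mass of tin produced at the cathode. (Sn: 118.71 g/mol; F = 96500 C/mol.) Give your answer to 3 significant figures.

4.30 g

Q = 0.501 A × 13968 s = 6998 C
n(e⁻) = Q/F = 6998/96500 = 0.07252 mol
Sn²⁺ + 2e⁻ → Sn, so n(Sn) = 0.07252 / 2 = 0.03626 mol
m = 0.03626 × 118.71 = 4.30 g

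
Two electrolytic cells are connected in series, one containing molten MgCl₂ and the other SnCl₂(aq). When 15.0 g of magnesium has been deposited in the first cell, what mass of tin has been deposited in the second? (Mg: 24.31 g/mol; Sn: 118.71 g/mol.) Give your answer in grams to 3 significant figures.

n(Mg) = 15.0 / 24.31 = 0.6170 mol
Mg²⁺ + 2e⁻ → Mg, so n(e⁻) = 2 × 0.6170 = 1.234 mol
Since the cells are in series, n(e⁻) in the Sn cell is also 1.234 mol.
Sn²⁺ + 2e⁻ → Sn, so n(Sn) = 1.234 / 2 = 0.6170 mol
m(Sn) = 0.6170 × 118.71 = 73.2 g

73.2 g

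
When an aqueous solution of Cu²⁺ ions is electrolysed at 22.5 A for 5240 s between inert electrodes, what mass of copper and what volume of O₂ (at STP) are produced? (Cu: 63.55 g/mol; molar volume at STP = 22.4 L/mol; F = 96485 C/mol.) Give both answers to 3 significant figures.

38.8 g Cu; 6.84 L O₂

Q = 22.5 × 5240 = 1.179×10^5 C; n(e⁻) = 1.179×10^5 / 96485 = 1.222 mol
Cathode: Cu²⁺ + 2e⁻ → Cu → n(Cu) = 1.222/2 = 0.6110 mol → 38.8 g
Anode: 2H₂O → O₂ + 4H⁺ + 4e⁻ → n(O₂) = 1.222/4 = 0.3055 mol → 6.84 L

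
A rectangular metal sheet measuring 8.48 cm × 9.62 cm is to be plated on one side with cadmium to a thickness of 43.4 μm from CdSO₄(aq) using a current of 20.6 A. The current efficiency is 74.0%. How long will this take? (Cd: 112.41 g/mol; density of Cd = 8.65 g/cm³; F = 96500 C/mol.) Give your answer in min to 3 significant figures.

Plated area = 8.48 × 9.62 = 81.58 cm²
Volume = 81.58 × 43.4×10⁻⁴ cm = 0.3541 cm³
m(Cd) = 0.3541 × 8.65 = 3.063 g
n(Cd) = 3.063 / 112.41 = 0.02725 mol; n(e⁻) = 2 × 0.02725 = 0.05450 mol
Q = 0.05450 × 96500 / 0.740 = 7107 C
t = 7107 / 20.6 = 345.0 s = 5.75 min

5.75 min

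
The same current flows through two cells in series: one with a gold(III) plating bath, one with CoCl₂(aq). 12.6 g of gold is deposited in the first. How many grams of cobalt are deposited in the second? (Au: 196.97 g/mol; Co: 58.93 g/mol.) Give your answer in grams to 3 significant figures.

n(Au) = 12.6 / 196.97 = 0.06397 mol
Au³⁺ + 3e⁻ → Au, so n(e⁻) = 3 × 0.06397 = 0.1919 mol
Since the cells are in series, n(e⁻) in the Co cell is also 0.1919 mol.
Co²⁺ + 2e⁻ → Co, so n(Co) = 0.1919 / 2 = 0.09595 mol
m(Co) = 0.09595 × 58.93 = 5.65 g

5.65 g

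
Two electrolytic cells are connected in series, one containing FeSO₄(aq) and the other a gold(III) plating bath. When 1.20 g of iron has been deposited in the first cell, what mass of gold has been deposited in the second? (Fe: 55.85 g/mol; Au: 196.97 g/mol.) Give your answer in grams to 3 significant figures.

n(Fe) = 1.20 / 55.85 = 0.02149 mol
Fe²⁺ + 2e⁻ → Fe, so n(e⁻) = 2 × 0.02149 = 0.04298 mol
Since the cells are in series, n(e⁻) in the Au cell is also 0.04298 mol.
Au³⁺ + 3e⁻ → Au, so n(Au) = 0.04298 / 3 = 0.01433 mol
m(Au) = 0.01433 × 196.97 = 2.82 g

2.82 g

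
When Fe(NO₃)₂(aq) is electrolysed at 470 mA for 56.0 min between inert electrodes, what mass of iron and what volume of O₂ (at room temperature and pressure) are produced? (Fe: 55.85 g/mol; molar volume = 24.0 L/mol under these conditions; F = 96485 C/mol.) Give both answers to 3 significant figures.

Q = 0.470 × 3360 = 1579 C; n(e⁻) = 1579 / 96485 = 0.01637 mol
Cathode: Fe²⁺ + 2e⁻ → Fe → n(Fe) = 0.01637/2 = 0.008185 mol → 0.457 g
Anode: 2H₂O → O₂ + 4H⁺ + 4e⁻ → n(O₂) = 0.01637/4 = 0.004093 mol → 0.0982 L

0.457 g Fe; 0.0982 L O₂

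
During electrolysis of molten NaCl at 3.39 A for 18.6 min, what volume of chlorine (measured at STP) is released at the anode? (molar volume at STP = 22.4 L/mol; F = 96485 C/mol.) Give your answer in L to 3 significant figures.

Charge passed = 3.39 × 1116 = 3783 C
Moles of electrons = 3783 / 96485 = 0.03921 mol
2Cl⁻ → Cl₂ + 2e⁻, so n(Cl₂) = 0.03921 / 2 = 0.01961 mol
V = 0.01961 × 22.4 = 0.4393 L

0.439 L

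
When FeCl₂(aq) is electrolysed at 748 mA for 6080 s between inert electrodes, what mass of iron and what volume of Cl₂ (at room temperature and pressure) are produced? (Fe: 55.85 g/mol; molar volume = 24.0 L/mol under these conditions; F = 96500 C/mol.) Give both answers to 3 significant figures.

1.32 g Fe; 0.566 L Cl₂

Q = 0.748 × 6080 = 4548 C; n(e⁻) = 4548 / 96500 = 0.04713 mol
Cathode: Fe²⁺ + 2e⁻ → Fe → n(Fe) = 0.04713/2 = 0.02357 mol → 1.32 g
Anode: 2Cl⁻ → Cl₂ + 2e⁻ → n(Cl₂) = 0.04713/2 = 0.02357 mol → 0.566 L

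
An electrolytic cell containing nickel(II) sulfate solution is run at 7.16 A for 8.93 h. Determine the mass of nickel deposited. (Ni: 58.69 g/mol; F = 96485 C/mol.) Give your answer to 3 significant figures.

Q = It = 7.16 × 32148 = 2.302×10^5 C
Moles of electrons = 2.302×10^5 / 96485 = 2.386 mol
Ni²⁺ + 2e⁻ → Ni, so n(Ni) = 2.386 / 2 = 1.193 mol
m = 1.193 × 58.69 = 70.0 g

70.0 g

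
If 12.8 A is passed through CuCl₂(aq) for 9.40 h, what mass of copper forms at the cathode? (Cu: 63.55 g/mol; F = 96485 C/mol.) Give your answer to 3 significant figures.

143 g

Charge passed = 12.8 × 33840 = 4.332×10^5 C
Moles of electrons = 4.332×10^5 / 96485 = 4.490 mol
Cu²⁺ + 2e⁻ → Cu, so n(Cu) = 4.490 / 2 = 2.245 mol
m = 2.245 × 63.55 = 143 g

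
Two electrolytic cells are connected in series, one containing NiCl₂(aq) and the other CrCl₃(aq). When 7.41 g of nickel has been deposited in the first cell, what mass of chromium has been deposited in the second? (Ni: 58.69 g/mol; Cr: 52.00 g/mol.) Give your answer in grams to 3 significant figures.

n(Ni) = 7.41 / 58.69 = 0.1263 mol
Ni²⁺ + 2e⁻ → Ni, so n(e⁻) = 2 × 0.1263 = 0.2526 mol
Since the cells are in series, n(e⁻) in the Cr cell is also 0.2526 mol.
Cr³⁺ + 3e⁻ → Cr, so n(Cr) = 0.2526 / 3 = 0.08420 mol
m(Cr) = 0.08420 × 52.00 = 4.38 g

4.38 g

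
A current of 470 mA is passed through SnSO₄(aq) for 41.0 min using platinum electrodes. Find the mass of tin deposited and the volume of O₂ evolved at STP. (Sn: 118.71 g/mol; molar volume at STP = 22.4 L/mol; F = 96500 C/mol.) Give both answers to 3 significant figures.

Q = 0.470 × 2460 = 1156 C; n(e⁻) = 1156 / 96500 = 0.01198 mol
Cathode: Sn²⁺ + 2e⁻ → Sn → n(Sn) = 0.01198/2 = 0.005990 mol → 0.711 g
Anode: 2H₂O → O₂ + 4H⁺ + 4e⁻ → n(O₂) = 0.01198/4 = 0.002995 mol → 0.0671 L

0.711 g Sn; 0.0671 L O₂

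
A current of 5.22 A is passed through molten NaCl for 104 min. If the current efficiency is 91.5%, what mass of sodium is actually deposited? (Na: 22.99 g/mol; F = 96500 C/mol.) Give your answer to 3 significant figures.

7.10 g

Q = 5.22 × 6240 = 32570 C
n(e⁻) = 32570 / 96500 = 0.3375 mol
Na⁺ + e⁻ → Na, so theoretical m(Na) = 0.3375 × 22.99 = 7.759 g
Actual mass = 91.5% × 7.759 = 7.10 g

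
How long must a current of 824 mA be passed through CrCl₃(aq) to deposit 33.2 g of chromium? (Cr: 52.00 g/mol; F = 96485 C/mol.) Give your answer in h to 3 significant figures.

n(Cr) = 33.2 / 52.00 = 0.6385 mol
Cr³⁺ + 3e⁻ → Cr, so n(e⁻) = 3 × 0.6385 = 1.916 mol
Q = 1.916 × 96485 = 1.849×10^5 C
t = Q / I = 1.849×10^5 / 0.824 = 2.244×10^5 s = 62.3 h

62.3 h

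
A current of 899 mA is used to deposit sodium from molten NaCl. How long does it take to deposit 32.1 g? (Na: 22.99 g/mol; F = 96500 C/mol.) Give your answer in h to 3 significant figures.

41.6 h

n(Na) = 32.1 / 22.99 = 1.396 mol
Na⁺ + e⁻ → Na, so n(e⁻) = 1.396 mol
Q = 1.396 × 96500 = 1.347×10^5 C
t = Q / I = 1.347×10^5 / 0.899 = 1.498×10^5 s = 41.6 h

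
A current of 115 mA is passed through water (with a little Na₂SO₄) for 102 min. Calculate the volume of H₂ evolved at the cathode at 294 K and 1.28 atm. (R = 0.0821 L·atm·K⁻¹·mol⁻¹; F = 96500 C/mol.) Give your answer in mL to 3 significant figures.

Q = 0.115 A × 6120 s = 703.8 C
n(e⁻) = Q/F = 703.8/96500 = 0.007293 mol
2H⁺ + 2e⁻ → H₂, so n(H₂) = 0.007293 / 2 = 0.003647 mol
V = nRT/P = 0.003647 × 0.0821 × 294 / 1.28 = 0.06877 L
= 68.8 mL

68.8 mL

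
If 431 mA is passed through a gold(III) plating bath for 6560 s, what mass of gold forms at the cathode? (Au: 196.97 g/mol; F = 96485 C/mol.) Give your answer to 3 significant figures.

Charge passed = 0.431 × 6560 = 2827 C
n(e⁻) = 2827 / 96485 = 0.02930 mol
Au³⁺ + 3e⁻ → Au, so n(Au) = 0.02930 / 3 = 0.009767 mol
m = 0.009767 × 196.97 = 1.92 g

1.92 g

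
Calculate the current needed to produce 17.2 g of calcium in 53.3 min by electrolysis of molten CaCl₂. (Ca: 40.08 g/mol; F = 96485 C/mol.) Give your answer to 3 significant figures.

n(Ca) = 17.2 / 40.08 = 0.4291 mol
Ca²⁺ + 2e⁻ → Ca, so n(e⁻) = 2 × 0.4291 = 0.8582 mol
Q = 0.8582 × 96485 = 82800 C
I = Q / t = 82800 / 3198 s = 25.9 A

25.9 A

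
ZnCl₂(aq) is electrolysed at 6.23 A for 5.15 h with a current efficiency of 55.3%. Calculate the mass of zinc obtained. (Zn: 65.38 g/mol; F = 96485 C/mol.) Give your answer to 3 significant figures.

21.6 g

Q = 6.23 × 18540 = 1.155×10^5 C
n(e⁻) = 1.155×10^5 / 96485 = 1.197 mol
Zn²⁺ + 2e⁻ → Zn, so theoretical m(Zn) = 0.5985 × 65.38 = 39.13 g
Actual mass = 55.3% × 39.13 = 21.6 g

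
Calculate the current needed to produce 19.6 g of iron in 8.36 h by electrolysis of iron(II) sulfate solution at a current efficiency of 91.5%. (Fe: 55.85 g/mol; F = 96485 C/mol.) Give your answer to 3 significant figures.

2.46 A

n(Fe) = 19.6 / 55.85 = 0.3509 mol
Fe²⁺ + 2e⁻ → Fe, so n(e⁻) = 2 × 0.3509 = 0.7018 mol
Q = 0.7018 × 96485 / 0.915 = 74000 C
I = Q / t = 74000 / 30096 s = 2.46 A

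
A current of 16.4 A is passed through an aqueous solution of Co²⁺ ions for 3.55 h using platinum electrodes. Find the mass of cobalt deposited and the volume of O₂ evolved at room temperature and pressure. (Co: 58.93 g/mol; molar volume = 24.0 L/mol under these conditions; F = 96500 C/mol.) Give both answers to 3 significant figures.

64.0 g Co; 13.0 L O₂

Q = 16.4 × 12780 = 2.096×10^5 C; n(e⁻) = 2.096×10^5 / 96500 = 2.172 mol
Cathode: Co²⁺ + 2e⁻ → Co → n(Co) = 2.172/2 = 1.086 mol → 64.0 g
Anode: 2H₂O → O₂ + 4H⁺ + 4e⁻ → n(O₂) = 2.172/4 = 0.5430 mol → 13.0 L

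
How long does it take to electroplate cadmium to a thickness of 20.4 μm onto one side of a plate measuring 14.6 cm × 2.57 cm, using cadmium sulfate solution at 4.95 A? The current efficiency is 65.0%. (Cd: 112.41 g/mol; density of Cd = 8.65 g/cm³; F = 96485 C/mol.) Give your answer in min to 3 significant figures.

Plated area = 14.6 × 2.57 = 37.52 cm²
Volume = 37.52 × 20.4×10⁻⁴ cm = 0.07654 cm³
m(Cd) = 0.07654 × 8.65 = 0.6621 g
n(Cd) = 0.6621 / 112.41 = 0.005890 mol; n(e⁻) = 2 × 0.005890 = 0.01178 mol
Q = 0.01178 × 96485 / 0.650 = 1749 C
t = 1749 / 4.95 = 353.3 s = 5.89 min

5.89 min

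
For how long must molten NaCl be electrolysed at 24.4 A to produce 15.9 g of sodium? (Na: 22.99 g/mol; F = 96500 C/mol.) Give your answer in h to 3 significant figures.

n(Na) = 15.9 / 22.99 = 0.6916 mol
Na⁺ + e⁻ → Na, so n(e⁻) = 0.6916 mol
Q = 0.6916 × 96500 = 66740 C
t = Q / I = 66740 / 24.4 = 2735 s = 0.760 h

0.760 h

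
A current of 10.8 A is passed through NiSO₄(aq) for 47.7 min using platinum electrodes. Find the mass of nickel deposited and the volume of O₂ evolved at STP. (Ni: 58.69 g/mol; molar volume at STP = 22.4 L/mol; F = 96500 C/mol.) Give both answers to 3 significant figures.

9.40 g Ni; 1.79 L O₂

Q = 10.8 × 2862 = 30910 C; n(e⁻) = 30910 / 96500 = 0.3203 mol
Cathode: Ni²⁺ + 2e⁻ → Ni → n(Ni) = 0.3203/2 = 0.1602 mol → 9.40 g
Anode: 2H₂O → O₂ + 4H⁺ + 4e⁻ → n(O₂) = 0.3203/4 = 0.08008 mol → 1.79 L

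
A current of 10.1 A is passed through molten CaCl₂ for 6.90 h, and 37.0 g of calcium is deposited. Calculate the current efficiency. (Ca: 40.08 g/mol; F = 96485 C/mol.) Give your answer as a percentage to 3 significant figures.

Q = 10.1 × 24840 = 2.509×10^5 C
n(e⁻) = 2.509×10^5 / 96485 = 2.600 mol
Ca²⁺ + 2e⁻ → Ca, so theoretical n(Ca) = 1.300 mol → 52.10 g
Efficiency = 37.0 / 52.10 = 0.7102 = 71.0%

71.0%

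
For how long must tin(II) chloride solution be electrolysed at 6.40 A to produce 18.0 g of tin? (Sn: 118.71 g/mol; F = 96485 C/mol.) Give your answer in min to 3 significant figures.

76.2 min

n(Sn) = 18.0 / 118.71 = 0.1516 mol
Sn²⁺ + 2e⁻ → Sn, so n(e⁻) = 2 × 0.1516 = 0.3032 mol
Q = 0.3032 × 96485 = 29250 C
t = Q / I = 29250 / 6.40 = 4570 s = 76.2 min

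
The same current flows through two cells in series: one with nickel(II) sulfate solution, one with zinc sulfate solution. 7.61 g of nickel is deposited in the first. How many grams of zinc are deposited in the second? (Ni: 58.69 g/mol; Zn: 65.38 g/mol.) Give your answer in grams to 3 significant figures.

n(Ni) = 7.61 / 58.69 = 0.1297 mol
Ni²⁺ + 2e⁻ → Ni, so n(e⁻) = 2 × 0.1297 = 0.2594 mol
In series, the same 0.2594 mol of electrons flows through the second cell.
Zn²⁺ + 2e⁻ → Zn, so n(Zn) = 0.2594 / 2 = 0.1297 mol
m(Zn) = 0.1297 × 65.38 = 8.48 g

8.48 g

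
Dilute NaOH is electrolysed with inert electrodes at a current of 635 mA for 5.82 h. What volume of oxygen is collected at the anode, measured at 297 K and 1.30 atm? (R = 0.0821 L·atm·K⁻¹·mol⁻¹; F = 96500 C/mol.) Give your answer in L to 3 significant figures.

Q = 0.635 A × 20952 s = 13300 C
n(e⁻) = 13300 / 96500 = 0.1378 mol
2H₂O → O₂ + 4H⁺ + 4e⁻, so n(O₂) = 0.1378 / 4 = 0.03445 mol
V = nRT/P = 0.03445 × 0.0821 × 297 / 1.30 = 0.6462 L

0.646 L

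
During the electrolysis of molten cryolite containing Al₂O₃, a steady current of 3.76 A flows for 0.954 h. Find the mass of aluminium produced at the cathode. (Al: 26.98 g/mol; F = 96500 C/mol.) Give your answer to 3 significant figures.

1.20 g

Q = 3.76 A × 3434.4 s = 12910 C
Moles of electrons = 12910 / 96500 = 0.1338 mol
Al³⁺ + 3e⁻ → Al, so n(Al) = 0.1338 / 3 = 0.04460 mol
m = 0.04460 × 26.98 = 1.20 g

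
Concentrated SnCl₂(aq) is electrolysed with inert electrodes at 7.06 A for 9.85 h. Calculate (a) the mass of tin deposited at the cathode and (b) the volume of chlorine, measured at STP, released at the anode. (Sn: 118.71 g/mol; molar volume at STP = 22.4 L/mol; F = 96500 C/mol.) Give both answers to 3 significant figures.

154 g Sn; 29.1 L Cl₂

Q = 7.06 × 35460 = 2.503×10^5 C; n(e⁻) = 2.503×10^5 / 96500 = 2.594 mol
Cathode: Sn²⁺ + 2e⁻ → Sn → n(Sn) = 2.594/2 = 1.297 mol → 154 g
Anode: 2Cl⁻ → Cl₂ + 2e⁻ → n(Cl₂) = 2.594/2 = 1.297 mol → 29.1 L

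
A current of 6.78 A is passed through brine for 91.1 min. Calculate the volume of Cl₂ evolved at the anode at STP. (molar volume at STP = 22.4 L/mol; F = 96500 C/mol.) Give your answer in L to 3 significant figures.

Charge passed = 6.78 × 5466 = 37060 C
Moles of electrons = 37060 / 96500 = 0.3840 mol
2Cl⁻ → Cl₂ + 2e⁻, so n(Cl₂) = 0.3840 / 2 = 0.1920 mol
V = 0.1920 × 22.4 = 4.301 L

4.30 L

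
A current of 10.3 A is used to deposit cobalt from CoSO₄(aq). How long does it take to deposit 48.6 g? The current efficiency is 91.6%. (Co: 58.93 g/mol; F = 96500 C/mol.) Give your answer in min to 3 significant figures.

n(Co) = 48.6 / 58.93 = 0.8247 mol
Co²⁺ + 2e⁻ → Co, so n(e⁻) = 2 × 0.8247 = 1.649 mol
Q = 1.649 × 96500 / 0.916 = 1.737×10^5 C
t = Q / I = 1.737×10^5 / 10.3 = 16860 s = 281 min

281 min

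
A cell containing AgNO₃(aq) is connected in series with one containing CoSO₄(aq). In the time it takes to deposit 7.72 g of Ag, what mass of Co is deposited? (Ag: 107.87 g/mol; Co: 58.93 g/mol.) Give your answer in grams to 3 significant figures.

n(Ag) = 7.72 / 107.87 = 0.07157 mol
Ag⁺ + e⁻ → Ag, so n(e⁻) = 0.07157 mol
Same current for the same time ⇒ same n(e⁻) = 0.07157 mol in both cells.
Co²⁺ + 2e⁻ → Co, so n(Co) = 0.07157 / 2 = 0.03579 mol
m(Co) = 0.03579 × 58.93 = 2.11 g

2.11 g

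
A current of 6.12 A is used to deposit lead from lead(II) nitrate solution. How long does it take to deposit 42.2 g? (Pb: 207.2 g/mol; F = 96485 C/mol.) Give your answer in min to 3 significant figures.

n(Pb) = 42.2 / 207.2 = 0.2037 mol
Pb²⁺ + 2e⁻ → Pb, so n(e⁻) = 2 × 0.2037 = 0.4074 mol
Q = 0.4074 × 96485 = 39310 C
t = Q / I = 39310 / 6.12 = 6423 s = 107 min

107 min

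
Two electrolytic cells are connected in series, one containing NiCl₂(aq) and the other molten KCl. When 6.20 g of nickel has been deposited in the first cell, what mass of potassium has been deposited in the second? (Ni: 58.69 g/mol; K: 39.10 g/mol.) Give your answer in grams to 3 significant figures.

8.26 g

n(Ni) = 6.20 / 58.69 = 0.1056 mol
Ni²⁺ + 2e⁻ → Ni, so n(e⁻) = 2 × 0.1056 = 0.2112 mol
Same current for the same time ⇒ same n(e⁻) = 0.2112 mol in both cells.
K⁺ + e⁻ → K, so n(K) = 0.2112 mol
m(K) = 0.2112 × 39.10 = 8.26 g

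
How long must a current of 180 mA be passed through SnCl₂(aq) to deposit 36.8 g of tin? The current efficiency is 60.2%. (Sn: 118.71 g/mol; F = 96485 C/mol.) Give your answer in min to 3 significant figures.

9200 min

n(Sn) = 36.8 / 118.71 = 0.3100 mol
Sn²⁺ + 2e⁻ → Sn, so n(e⁻) = 2 × 0.3100 = 0.6200 mol
Q = 0.6200 × 96485 / 0.602 = 99370 C
t = Q / I = 99370 / 0.180 = 5.521×10^5 s = 9200 min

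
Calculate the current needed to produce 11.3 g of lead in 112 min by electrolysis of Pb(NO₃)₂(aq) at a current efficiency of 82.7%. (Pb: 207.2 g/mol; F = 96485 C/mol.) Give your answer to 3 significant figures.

1.89 A

n(Pb) = 11.3 / 207.2 = 0.05454 mol
Pb²⁺ + 2e⁻ → Pb, so n(e⁻) = 2 × 0.05454 = 0.1091 mol
Q = 0.1091 × 96485 / 0.827 = 12730 C
I = Q / t = 12730 / 6720 s = 1.89 A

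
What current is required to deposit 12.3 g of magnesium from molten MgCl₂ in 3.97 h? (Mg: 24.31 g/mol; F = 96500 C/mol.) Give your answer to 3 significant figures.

n(Mg) = 12.3 / 24.31 = 0.5060 mol
Mg²⁺ + 2e⁻ → Mg, so n(e⁻) = 2 × 0.5060 = 1.012 mol
Q = 1.012 × 96500 = 97660 C
I = Q / t = 97660 / 14292 s = 6.83 A

6.83 A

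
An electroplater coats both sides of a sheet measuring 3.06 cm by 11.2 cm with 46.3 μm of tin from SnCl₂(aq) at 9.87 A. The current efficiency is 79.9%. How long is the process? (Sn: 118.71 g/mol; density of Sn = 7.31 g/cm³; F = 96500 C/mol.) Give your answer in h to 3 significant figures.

Plated area = 2 × 3.06 × 11.2 = 68.54 cm²
Volume = 68.54 × 46.3×10⁻⁴ cm = 0.3173 cm³
m(Sn) = 0.3173 × 7.31 = 2.319 g
n(Sn) = 2.319 / 118.71 = 0.01954 mol; n(e⁻) = 2 × 0.01954 = 0.03908 mol
Q = 0.03908 × 96500 / 0.799 = 4720 C
t = 4720 / 9.87 = 478.2 s = 0.133 h

0.133 h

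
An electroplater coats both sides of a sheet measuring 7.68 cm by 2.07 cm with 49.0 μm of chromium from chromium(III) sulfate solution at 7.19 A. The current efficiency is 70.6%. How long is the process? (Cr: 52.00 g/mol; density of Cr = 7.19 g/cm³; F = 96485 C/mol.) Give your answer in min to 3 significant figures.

20.5 min

Plated area = 2 × 7.68 × 2.07 = 31.80 cm²
Volume = 31.80 × 49.0×10⁻⁴ cm = 0.1558 cm³
m(Cr) = 0.1558 × 7.19 = 1.120 g
n(Cr) = 1.120 / 52.00 = 0.02154 mol; n(e⁻) = 3 × 0.02154 = 0.06462 mol
Q = 0.06462 × 96485 / 0.706 = 8831 C
t = 8831 / 7.19 = 1228 s = 20.5 min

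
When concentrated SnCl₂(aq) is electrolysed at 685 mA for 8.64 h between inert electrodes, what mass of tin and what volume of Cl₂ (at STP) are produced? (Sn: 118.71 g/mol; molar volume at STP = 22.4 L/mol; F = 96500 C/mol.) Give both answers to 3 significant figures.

13.1 g Sn; 2.47 L Cl₂

Q = 0.685 × 31104 = 21310 C; n(e⁻) = 21310 / 96500 = 0.2208 mol
Cathode: Sn²⁺ + 2e⁻ → Sn → n(Sn) = 0.2208/2 = 0.1104 mol → 13.1 g
Anode: 2Cl⁻ → Cl₂ + 2e⁻ → n(Cl₂) = 0.2208/2 = 0.1104 mol → 2.47 L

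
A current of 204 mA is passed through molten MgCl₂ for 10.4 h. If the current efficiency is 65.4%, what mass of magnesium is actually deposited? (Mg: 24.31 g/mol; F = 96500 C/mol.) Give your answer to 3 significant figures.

Q = 0.204 × 37440 = 7638 C
n(e⁻) = 7638 / 96500 = 0.07915 mol
Mg²⁺ + 2e⁻ → Mg, so theoretical m(Mg) = 0.03958 × 24.31 = 0.9622 g
Actual mass = 65.4% × 0.9622 = 0.629 g

0.629 g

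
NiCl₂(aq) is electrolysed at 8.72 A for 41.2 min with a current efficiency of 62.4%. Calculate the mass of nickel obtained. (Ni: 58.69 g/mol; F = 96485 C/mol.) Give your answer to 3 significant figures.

4.09 g

Q = 8.72 × 2472 = 21560 C
n(e⁻) = 21560 / 96485 = 0.2235 mol
Ni²⁺ + 2e⁻ → Ni, so theoretical m(Ni) = 0.1118 × 58.69 = 6.562 g
Actual mass = 62.4% × 6.562 = 4.09 g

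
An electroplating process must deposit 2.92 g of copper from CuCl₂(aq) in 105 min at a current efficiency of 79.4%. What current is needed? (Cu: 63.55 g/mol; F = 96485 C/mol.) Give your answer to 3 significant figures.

1.77 A

n(Cu) = 2.92 / 63.55 = 0.04595 mol
Cu²⁺ + 2e⁻ → Cu, so n(e⁻) = 2 × 0.04595 = 0.09190 mol
Q = 0.09190 × 96485 / 0.794 = 11170 C
I = Q / t = 11170 / 6300 s = 1.77 A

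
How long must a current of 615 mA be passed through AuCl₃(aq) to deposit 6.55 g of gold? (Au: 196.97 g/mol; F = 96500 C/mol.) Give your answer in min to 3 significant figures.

261 min

n(Au) = 6.55 / 196.97 = 0.03325 mol
Au³⁺ + 3e⁻ → Au, so n(e⁻) = 3 × 0.03325 = 0.09975 mol
Q = 0.09975 × 96500 = 9626 C
t = Q / I = 9626 / 0.615 = 15650 s = 261 min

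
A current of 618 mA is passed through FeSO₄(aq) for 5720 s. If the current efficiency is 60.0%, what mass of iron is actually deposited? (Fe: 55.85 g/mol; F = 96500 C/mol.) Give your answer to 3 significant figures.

0.614 g

Q = 0.618 × 5720 = 3535 C
n(e⁻) = 3535 / 96500 = 0.03663 mol
Fe²⁺ + 2e⁻ → Fe, so theoretical m(Fe) = 0.01832 × 55.85 = 1.023 g
Actual mass = 60.0% × 1.023 = 0.614 g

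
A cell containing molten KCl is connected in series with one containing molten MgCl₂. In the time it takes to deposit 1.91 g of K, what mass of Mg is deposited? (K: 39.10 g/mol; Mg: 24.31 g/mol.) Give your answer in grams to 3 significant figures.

n(K) = 1.91 / 39.10 = 0.04885 mol
K⁺ + e⁻ → K, so n(e⁻) = 0.04885 mol
Since the cells are in series, n(e⁻) in the Mg cell is also 0.04885 mol.
Mg²⁺ + 2e⁻ → Mg, so n(Mg) = 0.04885 / 2 = 0.02443 mol
m(Mg) = 0.02443 × 24.31 = 0.594 g

0.594 g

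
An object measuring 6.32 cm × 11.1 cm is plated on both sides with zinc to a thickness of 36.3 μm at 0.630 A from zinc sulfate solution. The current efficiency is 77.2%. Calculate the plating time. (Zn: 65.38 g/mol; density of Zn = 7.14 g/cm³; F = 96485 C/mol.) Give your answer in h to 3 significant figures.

Plated area = 2 × 6.32 × 11.1 = 140.3 cm²
Volume = 140.3 × 36.3×10⁻⁴ cm = 0.5093 cm³
m(Zn) = 0.5093 × 7.14 = 3.636 g
n(Zn) = 3.636 / 65.38 = 0.05561 mol; n(e⁻) = 2 × 0.05561 = 0.1112 mol
Q = 0.1112 × 96485 / 0.772 = 13900 C
t = 13900 / 0.630 = 22060 s = 6.13 h

6.13 h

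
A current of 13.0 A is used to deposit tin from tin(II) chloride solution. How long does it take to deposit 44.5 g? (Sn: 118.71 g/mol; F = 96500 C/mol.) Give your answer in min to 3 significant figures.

92.8 min

n(Sn) = 44.5 / 118.71 = 0.3749 mol
Sn²⁺ + 2e⁻ → Sn, so n(e⁻) = 2 × 0.3749 = 0.7498 mol
Q = 0.7498 × 96500 = 72360 C
t = Q / I = 72360 / 13.0 = 5566 s = 92.8 min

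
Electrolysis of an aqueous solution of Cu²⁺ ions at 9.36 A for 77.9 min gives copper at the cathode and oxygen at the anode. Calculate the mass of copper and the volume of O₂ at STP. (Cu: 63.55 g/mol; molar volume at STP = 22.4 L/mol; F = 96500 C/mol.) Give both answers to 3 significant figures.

Q = 9.36 × 4674 = 43750 C; n(e⁻) = 43750 / 96500 = 0.4534 mol
Cathode: Cu²⁺ + 2e⁻ → Cu → n(Cu) = 0.4534/2 = 0.2267 mol → 14.4 g
Anode: 2H₂O → O₂ + 4H⁺ + 4e⁻ → n(O₂) = 0.4534/4 = 0.1134 mol → 2.54 L

14.4 g Cu; 2.54 L O₂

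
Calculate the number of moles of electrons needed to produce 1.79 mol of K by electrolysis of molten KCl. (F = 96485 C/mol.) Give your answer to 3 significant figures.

1.79 mol

K⁺ + e⁻ → K, so n(e⁻) = 1 × 1.79 = 1.790 mol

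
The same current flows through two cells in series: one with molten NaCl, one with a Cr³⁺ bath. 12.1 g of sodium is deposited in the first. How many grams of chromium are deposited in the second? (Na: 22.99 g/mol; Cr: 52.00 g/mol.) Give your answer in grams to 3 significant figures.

n(Na) = 12.1 / 22.99 = 0.5263 mol
Na⁺ + e⁻ → Na, so n(e⁻) = 0.5263 mol
Since the cells are in series, n(e⁻) in the Cr cell is also 0.5263 mol.
Cr³⁺ + 3e⁻ → Cr, so n(Cr) = 0.5263 / 3 = 0.1754 mol
m(Cr) = 0.1754 × 52.00 = 9.12 g

9.12 g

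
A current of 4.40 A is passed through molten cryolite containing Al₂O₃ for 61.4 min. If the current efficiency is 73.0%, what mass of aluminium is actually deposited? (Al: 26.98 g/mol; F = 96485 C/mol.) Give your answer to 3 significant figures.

Q = 4.40 × 3684 = 16210 C
n(e⁻) = 16210 / 96485 = 0.1680 mol
Al³⁺ + 3e⁻ → Al, so theoretical m(Al) = 0.05600 × 26.98 = 1.511 g
Actual mass = 73.0% × 1.511 = 1.10 g

1.10 g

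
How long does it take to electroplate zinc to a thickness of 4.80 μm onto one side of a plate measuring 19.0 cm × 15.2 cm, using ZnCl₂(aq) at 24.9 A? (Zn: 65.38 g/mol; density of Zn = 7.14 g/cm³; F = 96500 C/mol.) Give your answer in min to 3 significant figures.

1.96 min

Plated area = 19.0 × 15.2 = 288.8 cm²
Volume = 288.8 × 4.80×10⁻⁴ cm = 0.1386 cm³
m(Zn) = 0.1386 × 7.14 = 0.9896 g
n(Zn) = 0.9896 / 65.38 = 0.01514 mol; n(e⁻) = 2 × 0.01514 = 0.03028 mol
Q = 0.03028 × 96500 = 2922 C
t = 2922 / 24.9 = 117.3 s = 1.96 min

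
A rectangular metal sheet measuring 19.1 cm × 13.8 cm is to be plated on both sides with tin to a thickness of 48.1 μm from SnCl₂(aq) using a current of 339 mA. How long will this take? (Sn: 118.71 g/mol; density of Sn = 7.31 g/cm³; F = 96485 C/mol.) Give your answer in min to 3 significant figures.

1480 min

Plated area = 2 × 19.1 × 13.8 = 527.2 cm²
Volume = 527.2 × 48.1×10⁻⁴ cm = 2.536 cm³
m(Sn) = 2.536 × 7.31 = 18.54 g
n(Sn) = 18.54 / 118.71 = 0.1562 mol; n(e⁻) = 2 × 0.1562 = 0.3124 mol
Q = 0.3124 × 96485 = 30140 C
t = 30140 / 0.339 = 88910 s = 1480 min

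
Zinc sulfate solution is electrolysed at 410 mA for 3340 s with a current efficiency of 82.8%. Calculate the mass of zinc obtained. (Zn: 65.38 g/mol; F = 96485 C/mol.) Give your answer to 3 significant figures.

0.384 g

Q = 0.410 × 3340 = 1369 C
n(e⁻) = 1369 / 96485 = 0.01419 mol
Zn²⁺ + 2e⁻ → Zn, so theoretical m(Zn) = 0.007095 × 65.38 = 0.4639 g
Actual mass = 82.8% × 0.4639 = 0.384 g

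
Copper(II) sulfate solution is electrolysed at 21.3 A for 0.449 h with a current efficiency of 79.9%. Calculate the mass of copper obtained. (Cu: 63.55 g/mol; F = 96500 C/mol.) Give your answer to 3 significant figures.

9.06 g

Q = 21.3 × 1616.4 = 34430 C
n(e⁻) = 34430 / 96500 = 0.3568 mol
Cu²⁺ + 2e⁻ → Cu, so theoretical m(Cu) = 0.1784 × 63.55 = 11.34 g
Actual mass = 79.9% × 11.34 = 9.06 g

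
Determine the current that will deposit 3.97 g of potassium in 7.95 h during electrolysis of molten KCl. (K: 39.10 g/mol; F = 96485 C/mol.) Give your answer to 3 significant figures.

n(K) = 3.97 / 39.10 = 0.1015 mol
K⁺ + e⁻ → K, so n(e⁻) = 0.1015 mol
Q = 0.1015 × 96485 = 9793 C
I = Q / t = 9793 / 28620 s = 0.342 A

0.342 A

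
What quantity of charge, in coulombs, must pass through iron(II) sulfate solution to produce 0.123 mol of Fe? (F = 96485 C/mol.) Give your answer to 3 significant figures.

Fe²⁺ + 2e⁻ → Fe, so n(e⁻) = 2 × 0.123 = 0.2460 mol
Q = 0.2460 × 96485 = 23740 C

23700 C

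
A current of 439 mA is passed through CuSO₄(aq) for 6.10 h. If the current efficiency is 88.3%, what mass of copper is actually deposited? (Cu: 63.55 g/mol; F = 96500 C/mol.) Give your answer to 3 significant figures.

2.80 g

Q = 0.439 × 21960 = 9640 C
n(e⁻) = 9640 / 96500 = 0.09990 mol
Cu²⁺ + 2e⁻ → Cu, so theoretical m(Cu) = 0.04995 × 63.55 = 3.174 g
Actual mass = 88.3% × 3.174 = 2.80 g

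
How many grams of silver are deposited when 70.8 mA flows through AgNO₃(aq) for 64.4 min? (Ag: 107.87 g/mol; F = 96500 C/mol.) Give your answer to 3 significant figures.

0.306 g

Q = 0.0708 A × 3864 s = 273.6 C
n(e⁻) = Q/F = 273.6/96500 = 0.002835 mol
Ag⁺ + e⁻ → Ag, so n(Ag) = 0.002835 mol
m = 0.002835 × 107.87 = 0.306 g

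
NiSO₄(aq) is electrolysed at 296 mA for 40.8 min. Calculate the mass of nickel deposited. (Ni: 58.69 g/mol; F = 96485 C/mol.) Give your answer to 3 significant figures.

0.220 g

Q = 0.296 A × 2448 s = 724.6 C
n(e⁻) = Q/F = 724.6/96485 = 0.007510 mol
Ni²⁺ + 2e⁻ → Ni, so n(Ni) = 0.007510 / 2 = 0.003755 mol
m = 0.003755 × 58.69 = 0.220 g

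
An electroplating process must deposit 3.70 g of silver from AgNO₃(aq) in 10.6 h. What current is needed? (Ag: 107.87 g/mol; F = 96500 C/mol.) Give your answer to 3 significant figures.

0.0867 A

n(Ag) = 3.70 / 107.87 = 0.03430 mol
Ag⁺ + e⁻ → Ag, so n(e⁻) = 0.03430 mol
Q = 0.03430 × 96500 = 3310 C
I = Q / t = 3310 / 38160 s = 0.0867 A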